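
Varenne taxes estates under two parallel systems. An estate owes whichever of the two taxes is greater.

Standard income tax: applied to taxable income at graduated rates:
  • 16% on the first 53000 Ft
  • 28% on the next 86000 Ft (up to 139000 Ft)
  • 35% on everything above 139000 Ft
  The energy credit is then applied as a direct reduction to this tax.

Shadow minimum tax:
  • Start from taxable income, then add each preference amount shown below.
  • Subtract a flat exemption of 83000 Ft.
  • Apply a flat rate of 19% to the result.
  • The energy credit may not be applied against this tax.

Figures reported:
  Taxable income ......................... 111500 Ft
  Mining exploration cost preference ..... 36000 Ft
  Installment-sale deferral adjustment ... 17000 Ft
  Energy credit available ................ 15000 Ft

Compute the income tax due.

15485 Ft

Shadow minimum tax:
  Adjusted income: 111500 Ft + 36000 Ft + 17000 Ft = 164500 Ft
  Less exemption 83000 Ft → base 81500 Ft
  81500 Ft × 19% = 15485 Ft

Standard income tax:
  53000 Ft × 16% = 8480 Ft
  58500 Ft × 28% = 16380 Ft
  → 24860 Ft
  Less energy credit 15000 Ft → 9860 Ft

15485 Ft > 9860 Ft, so the shadow minimum tax is the binding amount.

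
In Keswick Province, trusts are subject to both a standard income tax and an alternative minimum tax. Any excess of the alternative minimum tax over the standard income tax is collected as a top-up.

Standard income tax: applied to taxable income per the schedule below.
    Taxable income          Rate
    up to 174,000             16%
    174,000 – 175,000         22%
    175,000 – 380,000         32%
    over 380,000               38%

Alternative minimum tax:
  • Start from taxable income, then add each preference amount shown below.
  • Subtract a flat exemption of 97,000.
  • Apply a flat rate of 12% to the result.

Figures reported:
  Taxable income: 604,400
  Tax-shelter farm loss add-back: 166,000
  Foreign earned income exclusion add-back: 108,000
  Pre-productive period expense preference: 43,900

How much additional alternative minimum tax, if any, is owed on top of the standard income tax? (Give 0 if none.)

Alternative minimum tax:
  Adjusted income: 604,400 + 166,000 + 108,000 + 43,900 = 922,300
  Less exemption 97,000 → base 825,300
  825,300 × 12% = 99,036

Standard income tax:
  174,000 × 16% = 27,840
  1,000 × 22% = 220
  205,000 × 32% = 65,600
  224,400 × 38% = 85,272
  → 178,932

99,036 ≤ 178,932, so no add-on is due.

0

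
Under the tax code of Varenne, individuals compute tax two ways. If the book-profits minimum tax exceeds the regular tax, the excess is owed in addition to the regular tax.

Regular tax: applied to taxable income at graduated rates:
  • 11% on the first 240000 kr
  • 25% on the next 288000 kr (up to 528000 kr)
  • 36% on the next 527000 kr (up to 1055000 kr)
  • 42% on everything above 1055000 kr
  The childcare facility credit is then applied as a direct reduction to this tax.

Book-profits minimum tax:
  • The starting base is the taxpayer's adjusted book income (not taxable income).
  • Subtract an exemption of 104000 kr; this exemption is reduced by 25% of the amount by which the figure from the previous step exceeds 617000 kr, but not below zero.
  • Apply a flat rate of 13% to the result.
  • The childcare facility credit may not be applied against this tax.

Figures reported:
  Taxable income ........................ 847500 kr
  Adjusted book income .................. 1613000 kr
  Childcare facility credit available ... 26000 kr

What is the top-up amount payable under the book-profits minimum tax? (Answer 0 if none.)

22270 kr

Book-profits minimum tax:
  Base (adjusted book income): 1613000 kr
  Exemption: 25% × (1613000 kr − 617000 kr) = 249000 kr ≥ 104000 kr, so the exemption is fully phased out
  Base: 1613000 kr − 0 kr = 1613000 kr
  1613000 kr × 13% = 209690 kr

Regular tax:
  240000 kr × 11% = 26400 kr
  288000 kr × 25% = 72000 kr
  319500 kr × 36% = 115020 kr
  → 213420 kr
  Less childcare facility credit 26000 kr → 187420 kr

Excess of book-profits minimum tax over regular tax: 209690 kr − 187420 kr = 22270 kr.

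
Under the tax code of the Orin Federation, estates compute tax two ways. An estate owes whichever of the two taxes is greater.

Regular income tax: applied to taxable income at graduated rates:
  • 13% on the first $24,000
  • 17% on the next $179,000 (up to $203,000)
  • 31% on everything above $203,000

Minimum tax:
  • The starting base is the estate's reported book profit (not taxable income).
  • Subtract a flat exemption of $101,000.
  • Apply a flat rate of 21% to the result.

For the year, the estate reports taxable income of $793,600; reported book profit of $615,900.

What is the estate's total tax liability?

$216,636

Regular income tax:
  $24,000 × 13% = $3,120
  $179,000 × 17% = $30,430
  $590,600 × 31% = $183,086
  → $216,636

Minimum tax:
  Base (reported book profit): $615,900
  Less exemption $101,000 → base $514,900
  $514,900 × 21% = $108,129

$216,636 > $108,129, so the regular income tax governs.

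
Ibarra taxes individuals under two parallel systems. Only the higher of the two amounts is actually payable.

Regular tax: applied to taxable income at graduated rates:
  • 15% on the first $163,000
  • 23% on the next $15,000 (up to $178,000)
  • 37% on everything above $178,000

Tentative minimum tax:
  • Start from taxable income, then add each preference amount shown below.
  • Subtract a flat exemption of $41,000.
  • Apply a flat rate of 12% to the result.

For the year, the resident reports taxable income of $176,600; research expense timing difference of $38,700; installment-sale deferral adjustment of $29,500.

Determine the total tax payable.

$27,578

Regular tax:
  $163,000 × 15% = $24,450
  $13,600 × 23% = $3,128
  → $27,578

Tentative minimum tax:
  Adjusted income: $176,600 + $38,700 + $29,500 = $244,800
  Less exemption $41,000 → base $203,800
  $203,800 × 12% = $24,456

$27,578 > $24,456, so the regular tax governs.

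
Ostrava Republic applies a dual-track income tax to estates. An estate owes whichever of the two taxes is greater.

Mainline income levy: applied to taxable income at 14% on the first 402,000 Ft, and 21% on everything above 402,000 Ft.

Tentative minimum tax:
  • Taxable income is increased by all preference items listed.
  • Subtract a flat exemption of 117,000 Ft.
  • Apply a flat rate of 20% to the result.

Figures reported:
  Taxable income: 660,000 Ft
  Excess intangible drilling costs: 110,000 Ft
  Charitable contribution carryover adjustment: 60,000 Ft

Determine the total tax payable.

Mainline income levy:
  402,000 Ft × 14% = 56,280 Ft
  258,000 Ft × 21% = 54,180 Ft
  → 110,460 Ft

Tentative minimum tax:
  Adjusted income: 660,000 Ft + 110,000 Ft + 60,000 Ft = 830,000 Ft
  Less exemption 117,000 Ft → base 713,000 Ft
  713,000 Ft × 20% = 142,600 Ft

142,600 Ft > 110,460 Ft, so the tentative minimum tax is the binding amount.

142,600 Ft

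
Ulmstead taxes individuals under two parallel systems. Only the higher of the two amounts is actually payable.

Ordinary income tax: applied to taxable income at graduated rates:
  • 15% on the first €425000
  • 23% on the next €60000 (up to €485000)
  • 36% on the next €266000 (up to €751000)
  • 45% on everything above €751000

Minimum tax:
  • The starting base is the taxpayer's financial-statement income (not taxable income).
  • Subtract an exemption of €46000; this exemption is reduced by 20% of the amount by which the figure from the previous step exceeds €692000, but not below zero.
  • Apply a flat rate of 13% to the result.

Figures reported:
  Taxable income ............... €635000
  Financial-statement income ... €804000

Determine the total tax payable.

€131550

Ordinary income tax:
  €425000 × 15% = €63750
  €60000 × 23% = €13800
  €150000 × 36% = €54000
  → €131550

Minimum tax:
  Base (financial-statement income): €804000
  Exemption: €46000 − 20% × (€804000 − €692000) = €46000 − €22400 = €23600
  Base: €804000 − €23600 = €780400
  €780400 × 13% = €101452

€131550 > €101452, so the ordinary income tax governs.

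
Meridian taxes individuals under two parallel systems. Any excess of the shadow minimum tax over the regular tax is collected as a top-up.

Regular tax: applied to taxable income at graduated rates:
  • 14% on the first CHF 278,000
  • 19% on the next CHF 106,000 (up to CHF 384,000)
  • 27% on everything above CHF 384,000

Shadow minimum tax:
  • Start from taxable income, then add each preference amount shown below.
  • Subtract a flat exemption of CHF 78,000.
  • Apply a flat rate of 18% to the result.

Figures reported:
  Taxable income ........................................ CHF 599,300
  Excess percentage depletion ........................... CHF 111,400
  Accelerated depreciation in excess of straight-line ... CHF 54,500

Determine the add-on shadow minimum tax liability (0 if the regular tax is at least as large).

Shadow minimum tax:
  Adjusted income: CHF 599,300 + CHF 111,400 + CHF 54,500 = CHF 765,200
  Less exemption CHF 78,000 → base CHF 687,200
  CHF 687,200 × 18% = CHF 123,696

Regular tax:
  CHF 278,000 × 14% = CHF 38,920
  CHF 106,000 × 19% = CHF 20,140
  CHF 215,300 × 27% = CHF 58,131
  → CHF 117,191

Excess of shadow minimum tax over regular tax: CHF 123,696 − CHF 117,191 = CHF 6,505.

CHF 6,505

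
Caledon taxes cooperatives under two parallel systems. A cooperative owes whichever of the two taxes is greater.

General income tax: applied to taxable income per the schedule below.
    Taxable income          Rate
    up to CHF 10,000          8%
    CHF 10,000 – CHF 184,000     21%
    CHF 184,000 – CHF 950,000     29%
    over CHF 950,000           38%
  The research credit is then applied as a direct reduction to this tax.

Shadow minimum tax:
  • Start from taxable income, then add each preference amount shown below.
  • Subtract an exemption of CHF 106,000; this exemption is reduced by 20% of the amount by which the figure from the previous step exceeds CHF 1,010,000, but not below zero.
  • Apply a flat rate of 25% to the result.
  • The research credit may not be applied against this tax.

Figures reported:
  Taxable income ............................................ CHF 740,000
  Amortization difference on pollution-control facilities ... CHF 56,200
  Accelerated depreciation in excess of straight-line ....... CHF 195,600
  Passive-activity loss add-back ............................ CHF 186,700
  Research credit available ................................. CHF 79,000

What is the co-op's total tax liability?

General income tax:
  CHF 10,000 × 8% = CHF 800
  CHF 174,000 × 21% = CHF 36,540
  CHF 556,000 × 29% = CHF 161,240
  → CHF 198,580
  Less research credit CHF 79,000 → CHF 119,580

Shadow minimum tax:
  Adjusted income: CHF 740,000 + CHF 56,200 + CHF 195,600 + CHF 186,700 = CHF 1,178,500
  Exemption: CHF 106,000 − 20% × (CHF 1,178,500 − CHF 1,010,000) = CHF 106,000 − CHF 33,700 = CHF 72,300
  Base: CHF 1,178,500 − CHF 72,300 = CHF 1,106,200
  CHF 1,106,200 × 25% = CHF 276,550

CHF 276,550 > CHF 119,580, so the shadow minimum tax is the binding amount.

CHF 276,550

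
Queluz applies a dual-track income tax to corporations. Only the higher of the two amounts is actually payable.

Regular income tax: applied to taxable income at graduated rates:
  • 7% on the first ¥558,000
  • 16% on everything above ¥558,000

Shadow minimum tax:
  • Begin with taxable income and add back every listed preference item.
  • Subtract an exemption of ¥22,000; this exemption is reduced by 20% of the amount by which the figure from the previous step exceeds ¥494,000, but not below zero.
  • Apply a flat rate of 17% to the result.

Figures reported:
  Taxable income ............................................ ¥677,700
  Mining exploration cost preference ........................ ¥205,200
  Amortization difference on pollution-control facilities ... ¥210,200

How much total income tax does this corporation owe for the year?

¥185,827

Shadow minimum tax:
  Adjusted income: ¥677,700 + ¥205,200 + ¥210,200 = ¥1,093,100
  Exemption: 20% × (¥1,093,100 − ¥494,000) = ¥119,820 ≥ ¥22,000, so the exemption is fully phased out
  Base: ¥1,093,100 − ¥0 = ¥1,093,100
  ¥1,093,100 × 17% = ¥185,827

Regular income tax:
  ¥558,000 × 7% = ¥39,060
  ¥119,700 × 16% = ¥19,152
  → ¥58,212

¥185,827 > ¥58,212, so the shadow minimum tax is the binding amount.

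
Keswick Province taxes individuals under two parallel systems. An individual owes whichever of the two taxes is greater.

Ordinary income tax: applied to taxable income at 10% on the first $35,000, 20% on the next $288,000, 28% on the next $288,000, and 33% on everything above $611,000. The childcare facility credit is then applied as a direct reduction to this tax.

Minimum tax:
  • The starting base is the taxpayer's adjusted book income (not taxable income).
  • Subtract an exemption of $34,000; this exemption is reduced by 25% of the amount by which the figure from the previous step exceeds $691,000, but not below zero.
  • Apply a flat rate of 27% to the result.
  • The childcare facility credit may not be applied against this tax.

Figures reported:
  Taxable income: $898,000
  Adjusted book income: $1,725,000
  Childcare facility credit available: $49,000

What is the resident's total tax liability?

$465,750

Ordinary income tax:
  $35,000 × 10% = $3,500
  $288,000 × 20% = $57,600
  $288,000 × 28% = $80,640
  $287,000 × 33% = $94,710
  → $236,450
  Less childcare facility credit $49,000 → $187,450

Minimum tax:
  Base (adjusted book income): $1,725,000
  Exemption: 25% × ($1,725,000 − $691,000) = $258,500 ≥ $34,000, so the exemption is fully phased out
  Base: $1,725,000 − $0 = $1,725,000
  $1,725,000 × 27% = $465,750

$465,750 > $187,450, so the minimum tax is the binding amount.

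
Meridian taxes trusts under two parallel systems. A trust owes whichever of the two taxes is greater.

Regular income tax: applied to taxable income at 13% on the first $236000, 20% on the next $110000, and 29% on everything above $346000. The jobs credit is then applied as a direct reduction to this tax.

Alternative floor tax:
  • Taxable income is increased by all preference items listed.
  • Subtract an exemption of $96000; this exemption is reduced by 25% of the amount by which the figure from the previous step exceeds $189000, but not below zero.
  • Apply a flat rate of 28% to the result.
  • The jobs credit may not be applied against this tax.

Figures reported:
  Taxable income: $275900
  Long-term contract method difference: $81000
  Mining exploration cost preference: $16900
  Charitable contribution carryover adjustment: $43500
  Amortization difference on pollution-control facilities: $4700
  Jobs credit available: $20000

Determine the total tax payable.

Alternative floor tax:
  Adjusted income: $275900 + $81000 + $16900 + $43500 + $4700 = $422000
  Exemption: $96000 − 25% × ($422000 − $189000) = $96000 − $58250 = $37750
  Base: $422000 − $37750 = $384250
  $384250 × 28% = $107590

Regular income tax:
  $236000 × 13% = $30680
  $39900 × 20% = $7980
  → $38660
  Less jobs credit $20000 → $18660

$107590 > $18660, so the alternative floor tax is the binding amount.

$107590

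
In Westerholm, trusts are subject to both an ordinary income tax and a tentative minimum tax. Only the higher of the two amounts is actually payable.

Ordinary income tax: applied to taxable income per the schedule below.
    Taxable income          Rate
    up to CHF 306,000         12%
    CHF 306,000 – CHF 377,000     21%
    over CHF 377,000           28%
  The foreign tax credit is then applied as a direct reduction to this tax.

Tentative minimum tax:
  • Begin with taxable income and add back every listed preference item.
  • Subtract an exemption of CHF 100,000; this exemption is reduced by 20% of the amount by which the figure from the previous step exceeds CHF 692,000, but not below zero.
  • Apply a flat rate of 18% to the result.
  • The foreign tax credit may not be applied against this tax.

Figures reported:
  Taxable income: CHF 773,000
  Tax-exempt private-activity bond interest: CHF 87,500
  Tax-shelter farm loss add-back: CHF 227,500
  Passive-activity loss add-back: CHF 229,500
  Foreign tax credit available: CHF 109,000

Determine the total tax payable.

Ordinary income tax:
  CHF 306,000 × 12% = CHF 36,720
  CHF 71,000 × 21% = CHF 14,910
  CHF 396,000 × 28% = CHF 110,880
  → CHF 162,510
  Less foreign tax credit CHF 109,000 → CHF 53,510

Tentative minimum tax:
  Adjusted income: CHF 773,000 + CHF 87,500 + CHF 227,500 + CHF 229,500 = CHF 1,317,500
  Exemption: 20% × (CHF 1,317,500 − CHF 692,000) = CHF 125,100 ≥ CHF 100,000, so the exemption is fully phased out
  Base: CHF 1,317,500 − CHF 0 = CHF 1,317,500
  CHF 1,317,500 × 18% = CHF 237,150

CHF 237,150 > CHF 53,510, so the tentative minimum tax is the binding amount.

CHF 237,150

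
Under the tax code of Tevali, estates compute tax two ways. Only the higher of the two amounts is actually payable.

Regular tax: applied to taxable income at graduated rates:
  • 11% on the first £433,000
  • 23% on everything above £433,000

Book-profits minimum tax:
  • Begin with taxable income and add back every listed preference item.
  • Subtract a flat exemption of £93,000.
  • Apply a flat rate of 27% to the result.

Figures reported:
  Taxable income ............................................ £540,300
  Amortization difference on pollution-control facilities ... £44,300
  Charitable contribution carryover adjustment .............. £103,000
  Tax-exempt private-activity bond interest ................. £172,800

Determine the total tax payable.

Book-profits minimum tax:
  Adjusted income: £540,300 + £44,300 + £103,000 + £172,800 = £860,400
  Less exemption £93,000 → base £767,400
  £767,400 × 27% = £207,198

Regular tax:
  £433,000 × 11% = £47,630
  £107,300 × 23% = £24,679
  → £72,309

£207,198 > £72,309, so the book-profits minimum tax is the binding amount.

£207,198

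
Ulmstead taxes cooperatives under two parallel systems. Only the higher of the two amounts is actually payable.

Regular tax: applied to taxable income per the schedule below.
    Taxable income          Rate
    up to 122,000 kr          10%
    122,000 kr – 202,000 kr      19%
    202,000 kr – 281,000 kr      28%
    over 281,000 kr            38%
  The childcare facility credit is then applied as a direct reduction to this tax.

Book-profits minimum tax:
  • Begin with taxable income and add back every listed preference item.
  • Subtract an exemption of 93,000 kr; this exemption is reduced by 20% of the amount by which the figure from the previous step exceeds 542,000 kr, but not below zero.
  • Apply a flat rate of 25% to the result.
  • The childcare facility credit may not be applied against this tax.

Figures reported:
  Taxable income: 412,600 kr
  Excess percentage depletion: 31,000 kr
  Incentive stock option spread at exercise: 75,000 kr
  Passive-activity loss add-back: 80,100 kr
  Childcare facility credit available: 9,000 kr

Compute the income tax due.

129,260 kr

Regular tax:
  122,000 kr × 10% = 12,200 kr
  80,000 kr × 19% = 15,200 kr
  79,000 kr × 28% = 22,120 kr
  131,600 kr × 38% = 50,008 kr
  → 99,528 kr
  Less childcare facility credit 9,000 kr → 90,528 kr

Book-profits minimum tax:
  Adjusted income: 412,600 kr + 31,000 kr + 75,000 kr + 80,100 kr = 598,700 kr
  Exemption: 93,000 kr − 20% × (598,700 kr − 542,000 kr) = 93,000 kr − 11,340 kr = 81,660 kr
  Base: 598,700 kr − 81,660 kr = 517,040 kr
  517,040 kr × 25% = 129,260 kr

129,260 kr > 90,528 kr, so the book-profits minimum tax is the binding amount.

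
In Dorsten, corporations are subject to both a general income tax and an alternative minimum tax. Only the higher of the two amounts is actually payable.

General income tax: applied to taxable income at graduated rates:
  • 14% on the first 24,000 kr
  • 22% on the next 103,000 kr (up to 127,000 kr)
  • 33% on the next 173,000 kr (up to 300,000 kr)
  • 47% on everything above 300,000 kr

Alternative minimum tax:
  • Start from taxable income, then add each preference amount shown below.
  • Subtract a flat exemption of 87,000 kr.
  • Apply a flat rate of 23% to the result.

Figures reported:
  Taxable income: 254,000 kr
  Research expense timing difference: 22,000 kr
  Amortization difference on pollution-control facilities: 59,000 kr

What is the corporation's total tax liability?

Alternative minimum tax:
  Adjusted income: 254,000 kr + 22,000 kr + 59,000 kr = 335,000 kr
  Less exemption 87,000 kr → base 248,000 kr
  248,000 kr × 23% = 57,040 kr

General income tax:
  24,000 kr × 14% = 3,360 kr
  103,000 kr × 22% = 22,660 kr
  127,000 kr × 33% = 41,910 kr
  → 67,930 kr

67,930 kr > 57,040 kr, so the general income tax governs.

67,930 kr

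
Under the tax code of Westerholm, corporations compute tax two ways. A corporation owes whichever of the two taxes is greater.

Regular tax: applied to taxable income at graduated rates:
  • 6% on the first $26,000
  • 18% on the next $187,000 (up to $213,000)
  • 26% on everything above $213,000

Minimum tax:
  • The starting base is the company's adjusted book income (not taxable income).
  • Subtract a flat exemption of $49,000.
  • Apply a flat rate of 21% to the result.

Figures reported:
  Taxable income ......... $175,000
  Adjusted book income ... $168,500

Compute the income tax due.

$28,380

Regular tax:
  $26,000 × 6% = $1,560
  $149,000 × 18% = $26,820
  → $28,380

Minimum tax:
  Base (adjusted book income): $168,500
  Less exemption $49,000 → base $119,500
  $119,500 × 21% = $25,095

$28,380 > $25,095, so the regular tax governs.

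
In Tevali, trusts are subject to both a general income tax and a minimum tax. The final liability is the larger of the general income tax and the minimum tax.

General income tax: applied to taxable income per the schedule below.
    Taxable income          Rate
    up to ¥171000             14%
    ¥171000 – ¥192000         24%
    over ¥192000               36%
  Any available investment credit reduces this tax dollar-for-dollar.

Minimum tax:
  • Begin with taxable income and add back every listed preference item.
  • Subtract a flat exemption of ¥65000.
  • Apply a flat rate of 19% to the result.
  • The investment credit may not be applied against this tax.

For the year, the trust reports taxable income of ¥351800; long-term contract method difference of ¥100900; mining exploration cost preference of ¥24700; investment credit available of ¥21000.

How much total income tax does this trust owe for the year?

Minimum tax:
  Adjusted income: ¥351800 + ¥100900 + ¥24700 = ¥477400
  Less exemption ¥65000 → base ¥412400
  ¥412400 × 19% = ¥78356

General income tax:
  ¥171000 × 14% = ¥23940
  ¥21000 × 24% = ¥5040
  ¥159800 × 36% = ¥57528
  → ¥86508
  Less investment credit ¥21000 → ¥65508

¥78356 > ¥65508, so the minimum tax is the binding amount.

¥78356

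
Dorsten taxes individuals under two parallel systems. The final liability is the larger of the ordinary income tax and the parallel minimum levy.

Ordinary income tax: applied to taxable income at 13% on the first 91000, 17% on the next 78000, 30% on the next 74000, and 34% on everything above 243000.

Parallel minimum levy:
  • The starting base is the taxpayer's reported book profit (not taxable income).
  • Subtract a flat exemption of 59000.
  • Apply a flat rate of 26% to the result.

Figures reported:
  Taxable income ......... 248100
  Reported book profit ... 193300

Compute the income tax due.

49024

Parallel minimum levy:
  Base (reported book profit): 193300
  Less exemption 59000 → base 134300
  134300 × 26% = 34918

Ordinary income tax:
  91000 × 13% = 11830
  78000 × 17% = 13260
  74000 × 30% = 22200
  5100 × 34% = 1734
  → 49024

49024 > 34918, so the ordinary income tax governs.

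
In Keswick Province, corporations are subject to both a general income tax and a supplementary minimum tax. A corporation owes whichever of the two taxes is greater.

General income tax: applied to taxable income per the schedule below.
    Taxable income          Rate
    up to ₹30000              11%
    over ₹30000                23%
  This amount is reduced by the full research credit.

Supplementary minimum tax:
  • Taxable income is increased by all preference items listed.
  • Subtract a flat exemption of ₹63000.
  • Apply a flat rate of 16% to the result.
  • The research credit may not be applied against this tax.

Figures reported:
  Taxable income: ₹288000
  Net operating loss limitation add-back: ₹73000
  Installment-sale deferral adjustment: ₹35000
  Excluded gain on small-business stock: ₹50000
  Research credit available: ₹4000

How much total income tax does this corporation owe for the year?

₹61280

General income tax:
  ₹30000 × 11% = ₹3300
  ₹258000 × 23% = ₹59340
  → ₹62640
  Less research credit ₹4000 → ₹58640

Supplementary minimum tax:
  Adjusted income: ₹288000 + ₹73000 + ₹35000 + ₹50000 = ₹446000
  Less exemption ₹63000 → base ₹383000
  ₹383000 × 16% = ₹61280

₹61280 > ₹58640, so the supplementary minimum tax is the binding amount.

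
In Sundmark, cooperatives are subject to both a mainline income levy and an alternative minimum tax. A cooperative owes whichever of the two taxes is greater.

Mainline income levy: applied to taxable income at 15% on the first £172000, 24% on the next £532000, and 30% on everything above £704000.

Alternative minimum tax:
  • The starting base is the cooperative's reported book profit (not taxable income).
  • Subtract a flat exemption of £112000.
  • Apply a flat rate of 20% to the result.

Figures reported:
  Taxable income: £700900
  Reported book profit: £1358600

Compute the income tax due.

Mainline income levy:
  £172000 × 15% = £25800
  £528900 × 24% = £126936
  → £152736

Alternative minimum tax:
  Base (reported book profit): £1358600
  Less exemption £112000 → base £1246600
  £1246600 × 20% = £249320

£249320 > £152736, so the alternative minimum tax is the binding amount.

£249320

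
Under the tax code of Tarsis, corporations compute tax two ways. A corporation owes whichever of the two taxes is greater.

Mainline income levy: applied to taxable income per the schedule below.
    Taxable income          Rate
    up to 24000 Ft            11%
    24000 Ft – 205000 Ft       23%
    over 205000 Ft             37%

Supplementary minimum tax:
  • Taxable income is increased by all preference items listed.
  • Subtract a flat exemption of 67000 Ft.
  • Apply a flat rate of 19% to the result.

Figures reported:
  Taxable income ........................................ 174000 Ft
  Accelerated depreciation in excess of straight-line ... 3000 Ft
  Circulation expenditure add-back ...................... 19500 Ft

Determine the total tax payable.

Supplementary minimum tax:
  Adjusted income: 174000 Ft + 3000 Ft + 19500 Ft = 196500 Ft
  Less exemption 67000 Ft → base 129500 Ft
  129500 Ft × 19% = 24605 Ft

Mainline income levy:
  24000 Ft × 11% = 2640 Ft
  150000 Ft × 23% = 34500 Ft
  → 37140 Ft

37140 Ft > 24605 Ft, so the mainline income levy governs.

37140 Ft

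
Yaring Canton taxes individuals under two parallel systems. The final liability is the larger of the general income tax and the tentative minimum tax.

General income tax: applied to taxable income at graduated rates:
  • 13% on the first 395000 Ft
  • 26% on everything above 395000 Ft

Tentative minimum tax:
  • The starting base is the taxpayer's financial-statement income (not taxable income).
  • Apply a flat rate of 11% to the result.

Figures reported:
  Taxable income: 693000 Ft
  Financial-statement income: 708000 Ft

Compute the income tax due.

128830 Ft

Tentative minimum tax:
  Base (financial-statement income): 708000 Ft
  708000 Ft × 11% = 77880 Ft

General income tax:
  395000 Ft × 13% = 51350 Ft
  298000 Ft × 26% = 77480 Ft
  → 128830 Ft

128830 Ft > 77880 Ft, so the general income tax governs.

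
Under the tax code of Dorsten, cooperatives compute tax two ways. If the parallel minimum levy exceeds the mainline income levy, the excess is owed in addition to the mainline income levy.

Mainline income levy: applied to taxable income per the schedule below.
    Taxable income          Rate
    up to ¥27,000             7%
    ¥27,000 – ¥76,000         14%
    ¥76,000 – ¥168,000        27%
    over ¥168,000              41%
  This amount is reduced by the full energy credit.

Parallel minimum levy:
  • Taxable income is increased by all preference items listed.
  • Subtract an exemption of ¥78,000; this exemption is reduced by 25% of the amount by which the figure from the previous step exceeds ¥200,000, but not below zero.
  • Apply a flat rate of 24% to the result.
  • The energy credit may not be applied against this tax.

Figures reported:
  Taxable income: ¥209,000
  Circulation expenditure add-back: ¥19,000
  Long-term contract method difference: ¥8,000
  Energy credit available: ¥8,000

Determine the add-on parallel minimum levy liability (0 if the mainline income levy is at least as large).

¥0

Mainline income levy:
  ¥27,000 × 7% = ¥1,890
  ¥49,000 × 14% = ¥6,860
  ¥92,000 × 27% = ¥24,840
  ¥41,000 × 41% = ¥16,810
  → ¥50,400
  Less energy credit ¥8,000 → ¥42,400

Parallel minimum levy:
  Adjusted income: ¥209,000 + ¥19,000 + ¥8,000 = ¥236,000
  Exemption: ¥78,000 − 25% × (¥236,000 − ¥200,000) = ¥78,000 − ¥9,000 = ¥69,000
  Base: ¥236,000 − ¥69,000 = ¥167,000
  ¥167,000 × 24% = ¥40,080

¥40,080 ≤ ¥42,400, so no add-on is due.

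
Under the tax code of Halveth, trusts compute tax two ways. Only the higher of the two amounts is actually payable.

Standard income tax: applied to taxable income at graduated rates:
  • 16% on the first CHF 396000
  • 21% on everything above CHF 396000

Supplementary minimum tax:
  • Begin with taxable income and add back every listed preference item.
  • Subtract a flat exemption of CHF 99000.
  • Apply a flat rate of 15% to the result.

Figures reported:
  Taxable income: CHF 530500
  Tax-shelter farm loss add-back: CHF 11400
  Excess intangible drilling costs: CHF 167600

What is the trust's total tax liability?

CHF 91605

Standard income tax:
  CHF 396000 × 16% = CHF 63360
  CHF 134500 × 21% = CHF 28245
  → CHF 91605

Supplementary minimum tax:
  Adjusted income: CHF 530500 + CHF 11400 + CHF 167600 = CHF 709500
  Less exemption CHF 99000 → base CHF 610500
  CHF 610500 × 15% = CHF 91575

CHF 91605 > CHF 91575, so the standard income tax governs.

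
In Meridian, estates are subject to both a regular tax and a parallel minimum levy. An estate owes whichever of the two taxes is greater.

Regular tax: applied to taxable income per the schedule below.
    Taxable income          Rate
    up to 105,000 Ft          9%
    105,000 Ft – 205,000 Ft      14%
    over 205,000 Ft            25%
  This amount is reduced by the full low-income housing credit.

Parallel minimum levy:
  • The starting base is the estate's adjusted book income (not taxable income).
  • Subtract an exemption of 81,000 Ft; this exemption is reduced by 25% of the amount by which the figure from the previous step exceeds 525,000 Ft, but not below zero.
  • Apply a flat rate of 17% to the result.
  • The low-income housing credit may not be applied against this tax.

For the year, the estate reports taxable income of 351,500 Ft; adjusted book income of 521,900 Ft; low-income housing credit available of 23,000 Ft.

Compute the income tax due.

Parallel minimum levy:
  Base (adjusted book income): 521,900 Ft
  Exemption: 521,900 Ft ≤ 525,000 Ft, so full 81,000 Ft applies
  Base: 521,900 Ft − 81,000 Ft = 440,900 Ft
  440,900 Ft × 17% = 74,953 Ft

Regular tax:
  105,000 Ft × 9% = 9,450 Ft
  100,000 Ft × 14% = 14,000 Ft
  146,500 Ft × 25% = 36,625 Ft
  → 60,075 Ft
  Less low-income housing credit 23,000 Ft → 37,075 Ft

74,953 Ft > 37,075 Ft, so the parallel minimum levy is the binding amount.

74,953 Ft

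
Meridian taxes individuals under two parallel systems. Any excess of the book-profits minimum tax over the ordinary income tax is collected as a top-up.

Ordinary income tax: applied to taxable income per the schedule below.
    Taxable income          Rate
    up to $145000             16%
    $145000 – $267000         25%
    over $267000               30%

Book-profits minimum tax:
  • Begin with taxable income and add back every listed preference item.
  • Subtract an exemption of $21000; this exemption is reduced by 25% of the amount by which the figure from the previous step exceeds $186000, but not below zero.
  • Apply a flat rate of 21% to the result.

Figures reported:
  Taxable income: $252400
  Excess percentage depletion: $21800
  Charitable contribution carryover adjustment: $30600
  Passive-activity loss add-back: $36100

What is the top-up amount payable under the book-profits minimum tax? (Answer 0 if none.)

$21539

Book-profits minimum tax:
  Adjusted income: $252400 + $21800 + $30600 + $36100 = $340900
  Exemption: 25% × ($340900 − $186000) = $38725 ≥ $21000, so the exemption is fully phased out
  Base: $340900 − $0 = $340900
  $340900 × 21% = $71589

Ordinary income tax:
  $145000 × 16% = $23200
  $107400 × 25% = $26850
  → $50050

Excess of book-profits minimum tax over ordinary income tax: $71589 − $50050 = $21539.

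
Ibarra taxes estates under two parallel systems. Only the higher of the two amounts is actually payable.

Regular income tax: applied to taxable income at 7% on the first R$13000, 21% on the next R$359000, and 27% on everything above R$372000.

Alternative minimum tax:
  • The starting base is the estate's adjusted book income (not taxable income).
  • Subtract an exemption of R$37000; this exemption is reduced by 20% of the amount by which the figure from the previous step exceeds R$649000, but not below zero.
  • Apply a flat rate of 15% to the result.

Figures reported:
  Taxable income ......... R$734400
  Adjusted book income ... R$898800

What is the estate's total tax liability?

R$174148

Regular income tax:
  R$13000 × 7% = R$910
  R$359000 × 21% = R$75390
  R$362400 × 27% = R$97848
  → R$174148

Alternative minimum tax:
  Base (adjusted book income): R$898800
  Exemption: 20% × (R$898800 − R$649000) = R$49960 ≥ R$37000, so the exemption is fully phased out
  Base: R$898800 − R$0 = R$898800
  R$898800 × 15% = R$134820

R$174148 > R$134820, so the regular income tax governs.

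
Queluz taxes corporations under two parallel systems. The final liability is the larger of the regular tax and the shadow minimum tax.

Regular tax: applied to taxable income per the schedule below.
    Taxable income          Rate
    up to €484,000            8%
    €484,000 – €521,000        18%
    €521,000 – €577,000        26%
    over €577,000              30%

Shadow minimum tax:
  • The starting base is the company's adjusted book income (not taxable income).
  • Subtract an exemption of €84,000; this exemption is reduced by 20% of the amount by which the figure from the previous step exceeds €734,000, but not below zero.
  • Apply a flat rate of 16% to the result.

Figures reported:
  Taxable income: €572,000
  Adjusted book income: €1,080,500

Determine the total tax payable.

Regular tax:
  €484,000 × 8% = €38,720
  €37,000 × 18% = €6,660
  €51,000 × 26% = €13,260
  → €58,640

Shadow minimum tax:
  Base (adjusted book income): €1,080,500
  Exemption: €84,000 − 20% × (€1,080,500 − €734,000) = €84,000 − €69,300 = €14,700
  Base: €1,080,500 − €14,700 = €1,065,800
  €1,065,800 × 16% = €170,528

€170,528 > €58,640, so the shadow minimum tax is the binding amount.

€170,528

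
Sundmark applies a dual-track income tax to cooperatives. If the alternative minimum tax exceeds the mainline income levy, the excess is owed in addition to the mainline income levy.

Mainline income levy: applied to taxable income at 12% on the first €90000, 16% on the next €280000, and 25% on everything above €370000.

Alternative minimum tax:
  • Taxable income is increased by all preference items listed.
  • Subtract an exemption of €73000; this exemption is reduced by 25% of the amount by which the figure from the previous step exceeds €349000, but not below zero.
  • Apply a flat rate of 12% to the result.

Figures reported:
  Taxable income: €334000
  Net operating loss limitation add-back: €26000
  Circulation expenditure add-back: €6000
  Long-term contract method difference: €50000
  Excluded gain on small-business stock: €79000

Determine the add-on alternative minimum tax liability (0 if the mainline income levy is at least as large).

Alternative minimum tax:
  Adjusted income: €334000 + €26000 + €6000 + €50000 + €79000 = €495000
  Exemption: €73000 − 25% × (€495000 − €349000) = €73000 − €36500 = €36500
  Base: €495000 − €36500 = €458500
  €458500 × 12% = €55020

Mainline income levy:
  €90000 × 12% = €10800
  €244000 × 16% = €39040
  → €49840

Excess of alternative minimum tax over mainline income levy: €55020 − €49840 = €5180.

€5180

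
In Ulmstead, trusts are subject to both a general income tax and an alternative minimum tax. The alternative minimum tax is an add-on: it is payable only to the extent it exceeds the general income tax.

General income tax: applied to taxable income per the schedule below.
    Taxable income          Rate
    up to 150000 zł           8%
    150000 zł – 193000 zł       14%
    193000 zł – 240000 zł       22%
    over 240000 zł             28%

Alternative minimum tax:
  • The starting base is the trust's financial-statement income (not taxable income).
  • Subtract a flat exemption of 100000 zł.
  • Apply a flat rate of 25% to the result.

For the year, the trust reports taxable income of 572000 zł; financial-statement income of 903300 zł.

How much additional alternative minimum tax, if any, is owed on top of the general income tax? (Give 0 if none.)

General income tax:
  150000 zł × 8% = 12000 zł
  43000 zł × 14% = 6020 zł
  47000 zł × 22% = 10340 zł
  332000 zł × 28% = 92960 zł
  → 121320 zł

Alternative minimum tax:
  Base (financial-statement income): 903300 zł
  Less exemption 100000 zł → base 803300 zł
  803300 zł × 25% = 200825 zł

Excess of alternative minimum tax over general income tax: 200825 zł − 121320 zł = 79505 zł.

79505 zł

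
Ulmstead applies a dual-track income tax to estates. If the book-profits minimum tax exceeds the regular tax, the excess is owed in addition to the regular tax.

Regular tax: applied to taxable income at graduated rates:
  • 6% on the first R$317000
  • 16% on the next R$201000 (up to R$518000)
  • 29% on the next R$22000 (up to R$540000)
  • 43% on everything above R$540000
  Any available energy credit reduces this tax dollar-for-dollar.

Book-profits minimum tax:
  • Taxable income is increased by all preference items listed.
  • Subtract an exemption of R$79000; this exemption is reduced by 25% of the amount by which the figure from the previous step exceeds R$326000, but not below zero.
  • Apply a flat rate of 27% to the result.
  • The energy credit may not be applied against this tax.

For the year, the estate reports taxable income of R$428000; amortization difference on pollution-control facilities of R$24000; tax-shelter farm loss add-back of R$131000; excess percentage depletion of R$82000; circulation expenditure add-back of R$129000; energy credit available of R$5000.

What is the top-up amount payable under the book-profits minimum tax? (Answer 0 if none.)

R$182600

Regular tax:
  R$317000 × 6% = R$19020
  R$111000 × 16% = R$17760
  → R$36780
  Less energy credit R$5000 → R$31780

Book-profits minimum tax:
  Adjusted income: R$428000 + R$24000 + R$131000 + R$82000 + R$129000 = R$794000
  Exemption: 25% × (R$794000 − R$326000) = R$117000 ≥ R$79000, so the exemption is fully phased out
  Base: R$794000 − R$0 = R$794000
  R$794000 × 27% = R$214380

Excess of book-profits minimum tax over regular tax: R$214380 − R$31780 = R$182600.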